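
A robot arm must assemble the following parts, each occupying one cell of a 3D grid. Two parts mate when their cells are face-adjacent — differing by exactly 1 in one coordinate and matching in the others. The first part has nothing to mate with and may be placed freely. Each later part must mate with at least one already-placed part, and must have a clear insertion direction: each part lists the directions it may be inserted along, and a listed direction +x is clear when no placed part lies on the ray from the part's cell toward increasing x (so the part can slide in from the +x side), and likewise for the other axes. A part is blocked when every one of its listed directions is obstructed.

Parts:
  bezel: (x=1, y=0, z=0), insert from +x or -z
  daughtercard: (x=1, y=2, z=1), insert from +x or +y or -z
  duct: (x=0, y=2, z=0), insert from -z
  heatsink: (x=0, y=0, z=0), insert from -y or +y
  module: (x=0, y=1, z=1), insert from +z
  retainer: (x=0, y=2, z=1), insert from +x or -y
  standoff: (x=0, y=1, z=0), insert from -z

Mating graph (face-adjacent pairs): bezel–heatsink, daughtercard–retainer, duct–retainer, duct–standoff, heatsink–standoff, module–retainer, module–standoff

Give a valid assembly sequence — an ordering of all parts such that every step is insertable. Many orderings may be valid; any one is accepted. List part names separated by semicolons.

retainer; duct; standoff; heatsink; bezel; daughtercard; module

1. retainer@(0, 2, 1) [+x clear] — {retainer}
2. duct@(0, 2, 0) [-z clear] — {duct, retainer}
3. standoff@(0, 1, 0) [-z clear] — {duct, retainer, standoff}
4. heatsink@(0, 0, 0) [-y clear] — {duct, heatsink, retainer, standoff}
5. bezel@(1, 0, 0) [+x clear] — {bezel, duct, heatsink, retainer, standoff}
6. daughtercard@(1, 2, 1) [+x clear] — {bezel, daughtercard, duct, heatsink, retainer, standoff}
7. module@(0, 1, 1) [+z clear] — {bezel, daughtercard, duct, heatsink, module, retainer, standoff}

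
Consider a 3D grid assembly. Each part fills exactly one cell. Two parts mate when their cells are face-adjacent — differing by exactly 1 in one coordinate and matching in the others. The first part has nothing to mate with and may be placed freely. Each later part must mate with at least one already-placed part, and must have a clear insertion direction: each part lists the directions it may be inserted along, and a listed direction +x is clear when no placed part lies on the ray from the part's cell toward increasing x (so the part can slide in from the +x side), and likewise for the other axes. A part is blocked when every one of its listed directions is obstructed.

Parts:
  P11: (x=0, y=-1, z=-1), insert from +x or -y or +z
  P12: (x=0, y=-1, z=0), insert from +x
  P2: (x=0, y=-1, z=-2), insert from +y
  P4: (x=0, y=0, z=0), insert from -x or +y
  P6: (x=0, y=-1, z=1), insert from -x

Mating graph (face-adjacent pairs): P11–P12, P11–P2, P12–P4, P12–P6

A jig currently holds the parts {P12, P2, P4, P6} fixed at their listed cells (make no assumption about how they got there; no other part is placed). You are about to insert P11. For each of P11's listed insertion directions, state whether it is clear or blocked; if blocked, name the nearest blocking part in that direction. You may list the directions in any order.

+x: clear; +z: blocked by P12; -y: clear

+x: ray from P11(0, -1, -1) has no placed part ⇒ clear
-y: ray from P11(0, -1, -1) has no placed part ⇒ clear
+z: nearest on ray is P12@(0, -1, 0) ⇒ blocked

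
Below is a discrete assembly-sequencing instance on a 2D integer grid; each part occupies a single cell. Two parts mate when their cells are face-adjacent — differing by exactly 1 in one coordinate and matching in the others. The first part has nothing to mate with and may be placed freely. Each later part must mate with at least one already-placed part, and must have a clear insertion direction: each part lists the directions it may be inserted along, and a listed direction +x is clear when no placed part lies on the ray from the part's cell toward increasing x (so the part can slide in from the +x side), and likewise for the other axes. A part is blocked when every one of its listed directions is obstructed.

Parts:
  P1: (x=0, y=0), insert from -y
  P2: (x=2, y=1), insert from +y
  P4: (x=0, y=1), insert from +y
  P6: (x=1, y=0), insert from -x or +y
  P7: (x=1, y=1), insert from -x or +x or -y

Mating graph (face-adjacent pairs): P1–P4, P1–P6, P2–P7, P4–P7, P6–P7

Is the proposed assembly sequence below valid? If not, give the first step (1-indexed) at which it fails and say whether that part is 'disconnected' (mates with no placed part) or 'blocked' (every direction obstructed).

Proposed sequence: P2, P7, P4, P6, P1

1. P2@(2, 1) [+y clear] — {P2}
2. P7@(1, 1) [-x clear] — {P2, P7}
3. P4@(0, 1) [+y clear] — {P2, P4, P7}
4. P6@(1, 0) [-x clear] — {P2, P4, P6, P7}
5. P1@(0, 0) [-y clear] — {P1, P2, P4, P6, P7}

Valid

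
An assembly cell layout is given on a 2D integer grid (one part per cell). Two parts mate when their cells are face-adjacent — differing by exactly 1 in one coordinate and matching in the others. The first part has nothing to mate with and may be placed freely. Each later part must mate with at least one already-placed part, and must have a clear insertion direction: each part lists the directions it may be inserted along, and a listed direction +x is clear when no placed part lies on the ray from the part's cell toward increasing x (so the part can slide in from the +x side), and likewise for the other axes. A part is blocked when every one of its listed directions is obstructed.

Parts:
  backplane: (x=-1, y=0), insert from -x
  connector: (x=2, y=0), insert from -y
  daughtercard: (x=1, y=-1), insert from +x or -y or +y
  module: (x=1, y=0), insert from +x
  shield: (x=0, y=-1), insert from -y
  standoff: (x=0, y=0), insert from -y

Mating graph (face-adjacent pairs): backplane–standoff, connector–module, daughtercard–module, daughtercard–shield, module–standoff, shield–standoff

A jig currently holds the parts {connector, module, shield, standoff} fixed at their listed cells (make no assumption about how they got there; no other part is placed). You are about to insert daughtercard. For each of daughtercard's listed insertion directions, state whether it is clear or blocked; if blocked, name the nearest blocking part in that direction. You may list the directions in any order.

+x: clear; +y: blocked by module; -y: clear

+x: ray from daughtercard(1, -1) has no placed part ⇒ clear
-y: ray from daughtercard(1, -1) has no placed part ⇒ clear
+y: nearest on ray is module@(1, 0) ⇒ blocked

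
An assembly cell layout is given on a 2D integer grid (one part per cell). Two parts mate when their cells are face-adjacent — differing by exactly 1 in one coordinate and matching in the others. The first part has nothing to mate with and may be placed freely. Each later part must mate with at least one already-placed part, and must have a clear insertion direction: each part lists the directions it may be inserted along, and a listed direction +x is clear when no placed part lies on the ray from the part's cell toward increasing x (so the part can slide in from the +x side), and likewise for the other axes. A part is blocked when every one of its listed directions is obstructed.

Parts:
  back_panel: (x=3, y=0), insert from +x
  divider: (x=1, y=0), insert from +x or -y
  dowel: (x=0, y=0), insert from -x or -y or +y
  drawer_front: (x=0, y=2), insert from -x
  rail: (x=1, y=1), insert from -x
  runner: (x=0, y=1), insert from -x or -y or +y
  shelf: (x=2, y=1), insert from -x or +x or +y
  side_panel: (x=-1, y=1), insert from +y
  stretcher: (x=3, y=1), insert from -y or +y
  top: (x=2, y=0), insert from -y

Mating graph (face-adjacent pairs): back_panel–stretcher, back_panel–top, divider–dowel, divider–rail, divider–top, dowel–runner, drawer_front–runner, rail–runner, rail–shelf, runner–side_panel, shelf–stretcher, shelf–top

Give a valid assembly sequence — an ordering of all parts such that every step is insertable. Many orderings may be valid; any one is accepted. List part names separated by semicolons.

1. divider@(1, 0) [+x clear] — {divider}
2. dowel@(0, 0) [-x clear] — {divider, dowel}
3. rail@(1, 1) [-x clear] — {divider, dowel, rail}
4. runner@(0, 1) [-x clear] — {divider, dowel, rail, runner}
5. side_panel@(-1, 1) [+y clear] — {divider, dowel, rail, runner, side_panel}
6. top@(2, 0) [-y clear] — {divider, dowel, rail, runner, side_panel, top}
7. shelf@(2, 1) [+x clear] — {divider, dowel, rail, runner, shelf, side_panel, top}
8. stretcher@(3, 1) [-y clear] — {divider, dowel, rail, runner, shelf, side_panel, stretcher, top}
9. back_panel@(3, 0) [+x clear] — {back_panel, divider, dowel, rail, runner, shelf, side_panel, stretcher, top}
10. drawer_front@(0, 2) [-x clear] — {back_panel, divider, dowel, drawer_front, rail, runner, shelf, side_panel, stretcher, top}

divider; dowel; rail; runner; side_panel; top; shelf; stretcher; back_panel; drawer_front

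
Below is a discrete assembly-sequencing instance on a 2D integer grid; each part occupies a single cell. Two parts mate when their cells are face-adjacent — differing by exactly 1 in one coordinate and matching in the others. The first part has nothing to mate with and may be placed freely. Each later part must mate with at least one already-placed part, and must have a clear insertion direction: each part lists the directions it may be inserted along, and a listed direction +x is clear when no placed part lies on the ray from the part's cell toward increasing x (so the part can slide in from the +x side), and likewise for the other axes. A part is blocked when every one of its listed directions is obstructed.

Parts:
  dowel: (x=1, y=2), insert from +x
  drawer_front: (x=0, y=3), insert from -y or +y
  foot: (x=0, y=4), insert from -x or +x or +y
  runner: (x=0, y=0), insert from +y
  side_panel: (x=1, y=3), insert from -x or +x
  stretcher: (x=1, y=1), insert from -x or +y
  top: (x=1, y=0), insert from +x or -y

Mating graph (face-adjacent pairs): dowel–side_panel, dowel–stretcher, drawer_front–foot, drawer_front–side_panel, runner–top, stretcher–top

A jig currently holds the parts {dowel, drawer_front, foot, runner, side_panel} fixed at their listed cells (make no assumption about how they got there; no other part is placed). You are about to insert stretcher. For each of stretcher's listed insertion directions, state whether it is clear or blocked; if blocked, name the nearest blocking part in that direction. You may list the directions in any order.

-x: ray from stretcher(1, 1) has no placed part ⇒ clear
+y: nearest on ray is dowel@(1, 2) ⇒ blocked

+y: blocked by dowel; -x: clear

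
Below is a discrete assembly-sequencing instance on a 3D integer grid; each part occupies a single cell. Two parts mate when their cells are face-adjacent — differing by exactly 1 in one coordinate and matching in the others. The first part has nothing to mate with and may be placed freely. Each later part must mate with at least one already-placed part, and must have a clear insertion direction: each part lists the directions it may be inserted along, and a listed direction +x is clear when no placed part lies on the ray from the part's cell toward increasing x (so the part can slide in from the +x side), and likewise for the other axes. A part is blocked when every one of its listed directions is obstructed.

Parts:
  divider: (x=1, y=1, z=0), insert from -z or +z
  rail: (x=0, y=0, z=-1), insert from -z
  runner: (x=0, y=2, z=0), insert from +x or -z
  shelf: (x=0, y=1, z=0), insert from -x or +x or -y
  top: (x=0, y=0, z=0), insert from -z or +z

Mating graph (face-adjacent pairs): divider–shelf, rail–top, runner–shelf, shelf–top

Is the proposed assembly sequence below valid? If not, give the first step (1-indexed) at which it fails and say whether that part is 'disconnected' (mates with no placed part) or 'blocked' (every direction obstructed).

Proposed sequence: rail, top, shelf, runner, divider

Valid

1. rail@(0, 0, -1) [-z clear] — {rail}
2. top@(0, 0, 0) [+z clear] — {rail, top}
3. shelf@(0, 1, 0) [-x clear] — {rail, shelf, top}
4. runner@(0, 2, 0) [+x clear] — {rail, runner, shelf, top}
5. divider@(1, 1, 0) [-z clear] — {divider, rail, runner, shelf, top}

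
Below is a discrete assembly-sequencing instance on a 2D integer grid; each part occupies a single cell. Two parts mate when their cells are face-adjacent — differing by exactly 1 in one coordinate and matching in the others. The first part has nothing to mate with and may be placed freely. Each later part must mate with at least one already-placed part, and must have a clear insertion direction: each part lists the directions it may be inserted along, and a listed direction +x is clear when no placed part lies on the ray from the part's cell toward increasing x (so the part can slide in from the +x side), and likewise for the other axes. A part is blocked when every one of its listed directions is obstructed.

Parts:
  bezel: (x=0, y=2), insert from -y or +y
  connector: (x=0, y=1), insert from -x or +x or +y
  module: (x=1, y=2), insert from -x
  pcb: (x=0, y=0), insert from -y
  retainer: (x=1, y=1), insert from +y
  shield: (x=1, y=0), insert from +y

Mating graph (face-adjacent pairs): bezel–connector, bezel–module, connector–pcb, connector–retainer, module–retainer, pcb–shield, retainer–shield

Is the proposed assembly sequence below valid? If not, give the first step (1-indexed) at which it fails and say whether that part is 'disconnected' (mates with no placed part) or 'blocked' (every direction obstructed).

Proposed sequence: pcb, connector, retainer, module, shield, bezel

Invalid at step 5 (blocked)

1. pcb@(0, 0) [-y clear] — {pcb}
2. connector@(0, 1) [-x clear] — {connector, pcb}
3. retainer@(1, 1) [+y clear] — {connector, pcb, retainer}
4. module@(1, 2) [-x clear] — {connector, module, pcb, retainer}
5. shield@(1, 0) — +y all obstructed ⇒ blocked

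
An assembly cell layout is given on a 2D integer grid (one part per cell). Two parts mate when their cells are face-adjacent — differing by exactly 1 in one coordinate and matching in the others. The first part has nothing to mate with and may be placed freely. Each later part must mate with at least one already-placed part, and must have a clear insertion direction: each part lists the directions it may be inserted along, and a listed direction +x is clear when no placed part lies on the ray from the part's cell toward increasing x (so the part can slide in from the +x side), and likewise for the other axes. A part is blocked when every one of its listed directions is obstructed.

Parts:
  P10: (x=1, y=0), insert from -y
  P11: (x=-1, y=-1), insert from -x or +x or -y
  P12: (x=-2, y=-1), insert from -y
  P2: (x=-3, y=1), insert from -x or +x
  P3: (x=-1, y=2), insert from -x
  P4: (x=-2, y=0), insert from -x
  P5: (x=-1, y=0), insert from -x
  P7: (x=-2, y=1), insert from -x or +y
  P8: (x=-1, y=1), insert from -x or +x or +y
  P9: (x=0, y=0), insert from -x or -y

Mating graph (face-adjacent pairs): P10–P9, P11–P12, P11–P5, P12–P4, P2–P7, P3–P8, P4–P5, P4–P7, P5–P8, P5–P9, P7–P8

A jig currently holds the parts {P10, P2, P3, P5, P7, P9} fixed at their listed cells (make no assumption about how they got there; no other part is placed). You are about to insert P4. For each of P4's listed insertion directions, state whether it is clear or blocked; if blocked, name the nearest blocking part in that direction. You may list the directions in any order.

-x: clear

-x: ray from P4(-2, 0) has no placed part ⇒ clear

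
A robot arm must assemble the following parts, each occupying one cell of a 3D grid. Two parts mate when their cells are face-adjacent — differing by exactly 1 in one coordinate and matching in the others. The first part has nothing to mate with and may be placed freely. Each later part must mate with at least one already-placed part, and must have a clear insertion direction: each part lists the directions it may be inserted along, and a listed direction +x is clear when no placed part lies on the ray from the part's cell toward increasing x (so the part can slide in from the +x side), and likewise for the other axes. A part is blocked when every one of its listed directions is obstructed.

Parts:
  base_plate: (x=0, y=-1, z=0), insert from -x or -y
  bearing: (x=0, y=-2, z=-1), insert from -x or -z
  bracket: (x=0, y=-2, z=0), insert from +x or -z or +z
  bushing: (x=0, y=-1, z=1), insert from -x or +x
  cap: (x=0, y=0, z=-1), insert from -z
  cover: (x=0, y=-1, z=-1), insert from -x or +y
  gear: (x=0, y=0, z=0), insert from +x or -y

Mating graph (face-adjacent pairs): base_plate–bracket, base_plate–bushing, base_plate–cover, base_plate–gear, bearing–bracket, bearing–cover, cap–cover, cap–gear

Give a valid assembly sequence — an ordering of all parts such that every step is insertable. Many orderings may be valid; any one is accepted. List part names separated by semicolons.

bushing; base_plate; cover; bracket; cap; gear; bearing

1. bushing@(0, -1, 1) [-x clear] — {bushing}
2. base_plate@(0, -1, 0) [-x clear] — {base_plate, bushing}
3. cover@(0, -1, -1) [-x clear] — {base_plate, bushing, cover}
4. bracket@(0, -2, 0) [+x clear] — {base_plate, bracket, bushing, cover}
5. cap@(0, 0, -1) [-z clear] — {base_plate, bracket, bushing, cap, cover}
6. gear@(0, 0, 0) [+x clear] — {base_plate, bracket, bushing, cap, cover, gear}
7. bearing@(0, -2, -1) [-x clear] — {base_plate, bearing, bracket, bushing, cap, cover, gear}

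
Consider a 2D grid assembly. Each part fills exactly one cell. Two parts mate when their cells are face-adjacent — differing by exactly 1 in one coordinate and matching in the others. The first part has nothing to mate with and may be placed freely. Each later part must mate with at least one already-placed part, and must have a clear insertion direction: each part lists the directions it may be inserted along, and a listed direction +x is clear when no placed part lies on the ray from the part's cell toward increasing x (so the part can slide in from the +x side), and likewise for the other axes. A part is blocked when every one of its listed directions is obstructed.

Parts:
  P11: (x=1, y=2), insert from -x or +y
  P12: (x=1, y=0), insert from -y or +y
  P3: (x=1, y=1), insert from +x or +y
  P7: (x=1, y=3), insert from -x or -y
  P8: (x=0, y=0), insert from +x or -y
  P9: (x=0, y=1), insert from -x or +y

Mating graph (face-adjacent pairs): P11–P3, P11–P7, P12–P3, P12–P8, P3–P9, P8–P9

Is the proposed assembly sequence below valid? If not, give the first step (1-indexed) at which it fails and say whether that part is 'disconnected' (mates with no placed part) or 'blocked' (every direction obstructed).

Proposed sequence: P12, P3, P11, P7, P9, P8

Valid

1. P12@(1, 0) [-y clear] — {P12}
2. P3@(1, 1) [+x clear] — {P12, P3}
3. P11@(1, 2) [-x clear] — {P11, P12, P3}
4. P7@(1, 3) [-x clear] — {P11, P12, P3, P7}
5. P9@(0, 1) [-x clear] — {P11, P12, P3, P7, P9}
6. P8@(0, 0) [-y clear] — {P11, P12, P3, P7, P8, P9}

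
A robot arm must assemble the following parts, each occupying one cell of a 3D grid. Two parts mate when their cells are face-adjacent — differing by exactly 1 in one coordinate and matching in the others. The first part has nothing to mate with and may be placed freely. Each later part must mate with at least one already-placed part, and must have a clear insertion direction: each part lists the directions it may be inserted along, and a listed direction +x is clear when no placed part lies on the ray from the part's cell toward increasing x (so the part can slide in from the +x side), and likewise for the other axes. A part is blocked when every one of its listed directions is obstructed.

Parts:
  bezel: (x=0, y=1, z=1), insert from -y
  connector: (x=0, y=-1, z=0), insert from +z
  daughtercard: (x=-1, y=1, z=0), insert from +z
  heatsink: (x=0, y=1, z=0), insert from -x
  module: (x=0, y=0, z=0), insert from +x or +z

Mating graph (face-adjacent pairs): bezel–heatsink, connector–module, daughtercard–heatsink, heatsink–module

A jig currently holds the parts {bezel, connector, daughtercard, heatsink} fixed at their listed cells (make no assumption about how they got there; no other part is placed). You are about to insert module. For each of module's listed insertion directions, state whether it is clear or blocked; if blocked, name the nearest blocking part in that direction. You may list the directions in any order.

+x: ray from module(0, 0, 0) has no placed part ⇒ clear
+z: ray from module(0, 0, 0) has no placed part ⇒ clear

+x: clear; +z: clear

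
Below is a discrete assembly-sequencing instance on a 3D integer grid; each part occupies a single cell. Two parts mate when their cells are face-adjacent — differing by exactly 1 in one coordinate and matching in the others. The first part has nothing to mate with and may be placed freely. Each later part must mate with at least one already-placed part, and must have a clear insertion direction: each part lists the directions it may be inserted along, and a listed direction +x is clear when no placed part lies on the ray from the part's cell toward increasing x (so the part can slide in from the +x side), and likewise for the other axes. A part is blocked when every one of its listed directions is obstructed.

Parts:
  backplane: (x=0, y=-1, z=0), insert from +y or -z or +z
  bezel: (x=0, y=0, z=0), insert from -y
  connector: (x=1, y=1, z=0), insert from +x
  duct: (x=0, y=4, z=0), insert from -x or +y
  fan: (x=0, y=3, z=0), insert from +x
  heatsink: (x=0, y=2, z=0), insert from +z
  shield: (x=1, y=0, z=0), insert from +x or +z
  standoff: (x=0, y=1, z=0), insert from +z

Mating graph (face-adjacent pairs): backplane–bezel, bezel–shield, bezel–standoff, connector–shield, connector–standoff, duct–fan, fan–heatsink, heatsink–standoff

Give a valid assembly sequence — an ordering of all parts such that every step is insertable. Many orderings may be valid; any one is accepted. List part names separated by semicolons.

standoff; bezel; backplane; shield; heatsink; fan; duct; connector

1. standoff@(0, 1, 0) [+z clear] — {standoff}
2. bezel@(0, 0, 0) [-y clear] — {bezel, standoff}
3. backplane@(0, -1, 0) [-z clear] — {backplane, bezel, standoff}
4. shield@(1, 0, 0) [+x clear] — {backplane, bezel, shield, standoff}
5. heatsink@(0, 2, 0) [+z clear] — {backplane, bezel, heatsink, shield, standoff}
6. fan@(0, 3, 0) [+x clear] — {backplane, bezel, fan, heatsink, shield, standoff}
7. duct@(0, 4, 0) [-x clear] — {backplane, bezel, duct, fan, heatsink, shield, standoff}
8. connector@(1, 1, 0) [+x clear] — {backplane, bezel, connector, duct, fan, heatsink, shield, standoff}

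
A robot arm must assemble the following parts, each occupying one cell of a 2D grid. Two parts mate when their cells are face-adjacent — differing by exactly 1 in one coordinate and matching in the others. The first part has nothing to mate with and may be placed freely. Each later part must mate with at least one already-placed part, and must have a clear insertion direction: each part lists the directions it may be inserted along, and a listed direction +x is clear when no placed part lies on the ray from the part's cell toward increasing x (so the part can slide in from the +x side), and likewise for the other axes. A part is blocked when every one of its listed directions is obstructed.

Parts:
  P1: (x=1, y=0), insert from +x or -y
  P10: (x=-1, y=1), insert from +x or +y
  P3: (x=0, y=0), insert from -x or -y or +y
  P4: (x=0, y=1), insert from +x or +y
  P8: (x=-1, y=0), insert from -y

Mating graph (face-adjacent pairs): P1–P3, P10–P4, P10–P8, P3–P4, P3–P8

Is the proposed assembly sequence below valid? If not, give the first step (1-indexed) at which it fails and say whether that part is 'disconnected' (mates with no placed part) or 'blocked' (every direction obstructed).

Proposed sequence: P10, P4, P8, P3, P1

Valid

1. P10@(-1, 1) [+x clear] — {P10}
2. P4@(0, 1) [+x clear] — {P10, P4}
3. P8@(-1, 0) [-y clear] — {P10, P4, P8}
4. P3@(0, 0) [-y clear] — {P10, P3, P4, P8}
5. P1@(1, 0) [+x clear] — {P1, P10, P3, P4, P8}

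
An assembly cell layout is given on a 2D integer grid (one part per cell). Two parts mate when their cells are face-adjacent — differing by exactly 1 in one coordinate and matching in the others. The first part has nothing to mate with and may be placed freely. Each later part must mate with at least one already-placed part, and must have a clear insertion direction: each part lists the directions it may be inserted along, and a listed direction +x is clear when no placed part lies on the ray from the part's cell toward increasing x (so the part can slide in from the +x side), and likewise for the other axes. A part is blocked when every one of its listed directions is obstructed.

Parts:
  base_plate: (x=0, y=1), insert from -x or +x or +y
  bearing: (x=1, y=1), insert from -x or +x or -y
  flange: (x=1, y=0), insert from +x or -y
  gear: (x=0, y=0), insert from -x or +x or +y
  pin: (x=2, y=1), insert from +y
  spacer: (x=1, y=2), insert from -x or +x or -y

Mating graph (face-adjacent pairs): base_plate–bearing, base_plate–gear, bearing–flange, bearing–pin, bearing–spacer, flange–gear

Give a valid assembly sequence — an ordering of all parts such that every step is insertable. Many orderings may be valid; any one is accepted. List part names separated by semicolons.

base_plate; gear; bearing; spacer; pin; flange

1. base_plate@(0, 1) [-x clear] — {base_plate}
2. gear@(0, 0) [-x clear] — {base_plate, gear}
3. bearing@(1, 1) [+x clear] — {base_plate, bearing, gear}
4. spacer@(1, 2) [-x clear] — {base_plate, bearing, gear, spacer}
5. pin@(2, 1) [+y clear] — {base_plate, bearing, gear, pin, spacer}
6. flange@(1, 0) [+x clear] — {base_plate, bearing, flange, gear, pin, spacer}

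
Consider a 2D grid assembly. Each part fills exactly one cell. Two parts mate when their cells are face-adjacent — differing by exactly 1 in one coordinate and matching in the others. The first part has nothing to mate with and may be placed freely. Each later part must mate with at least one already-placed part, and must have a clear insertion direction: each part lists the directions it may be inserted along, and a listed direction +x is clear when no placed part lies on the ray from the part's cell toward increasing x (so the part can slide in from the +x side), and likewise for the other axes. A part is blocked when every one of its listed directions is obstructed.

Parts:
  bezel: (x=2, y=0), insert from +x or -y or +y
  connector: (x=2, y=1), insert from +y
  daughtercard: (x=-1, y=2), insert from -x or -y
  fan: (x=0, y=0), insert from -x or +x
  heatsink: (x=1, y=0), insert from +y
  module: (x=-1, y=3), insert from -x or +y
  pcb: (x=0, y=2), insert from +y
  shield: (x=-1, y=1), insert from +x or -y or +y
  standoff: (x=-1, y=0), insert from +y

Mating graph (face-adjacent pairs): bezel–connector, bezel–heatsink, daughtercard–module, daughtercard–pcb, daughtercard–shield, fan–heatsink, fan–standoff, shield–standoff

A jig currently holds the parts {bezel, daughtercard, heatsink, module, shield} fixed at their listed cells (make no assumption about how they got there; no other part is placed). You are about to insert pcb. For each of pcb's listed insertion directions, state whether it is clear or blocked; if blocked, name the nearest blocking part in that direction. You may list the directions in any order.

+y: ray from pcb(0, 2) has no placed part ⇒ clear

+y: clear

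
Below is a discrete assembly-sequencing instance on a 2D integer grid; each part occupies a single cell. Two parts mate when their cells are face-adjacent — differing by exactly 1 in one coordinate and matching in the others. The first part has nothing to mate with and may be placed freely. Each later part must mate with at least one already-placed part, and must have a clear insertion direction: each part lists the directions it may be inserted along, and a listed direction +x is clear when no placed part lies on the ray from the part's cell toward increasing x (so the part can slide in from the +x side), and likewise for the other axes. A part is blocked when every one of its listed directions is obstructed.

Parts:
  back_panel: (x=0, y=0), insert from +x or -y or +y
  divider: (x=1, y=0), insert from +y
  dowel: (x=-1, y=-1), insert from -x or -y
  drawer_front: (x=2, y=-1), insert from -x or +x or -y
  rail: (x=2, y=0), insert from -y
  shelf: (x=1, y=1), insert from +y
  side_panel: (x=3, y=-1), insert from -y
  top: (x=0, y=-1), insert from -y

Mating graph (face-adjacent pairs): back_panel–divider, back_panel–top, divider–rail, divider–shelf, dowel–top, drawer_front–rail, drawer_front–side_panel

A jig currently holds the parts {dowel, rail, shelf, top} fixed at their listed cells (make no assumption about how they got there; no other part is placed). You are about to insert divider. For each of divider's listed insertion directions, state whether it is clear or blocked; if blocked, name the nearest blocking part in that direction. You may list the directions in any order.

+y: blocked by shelf

+y: nearest on ray is shelf@(1, 1) ⇒ blocked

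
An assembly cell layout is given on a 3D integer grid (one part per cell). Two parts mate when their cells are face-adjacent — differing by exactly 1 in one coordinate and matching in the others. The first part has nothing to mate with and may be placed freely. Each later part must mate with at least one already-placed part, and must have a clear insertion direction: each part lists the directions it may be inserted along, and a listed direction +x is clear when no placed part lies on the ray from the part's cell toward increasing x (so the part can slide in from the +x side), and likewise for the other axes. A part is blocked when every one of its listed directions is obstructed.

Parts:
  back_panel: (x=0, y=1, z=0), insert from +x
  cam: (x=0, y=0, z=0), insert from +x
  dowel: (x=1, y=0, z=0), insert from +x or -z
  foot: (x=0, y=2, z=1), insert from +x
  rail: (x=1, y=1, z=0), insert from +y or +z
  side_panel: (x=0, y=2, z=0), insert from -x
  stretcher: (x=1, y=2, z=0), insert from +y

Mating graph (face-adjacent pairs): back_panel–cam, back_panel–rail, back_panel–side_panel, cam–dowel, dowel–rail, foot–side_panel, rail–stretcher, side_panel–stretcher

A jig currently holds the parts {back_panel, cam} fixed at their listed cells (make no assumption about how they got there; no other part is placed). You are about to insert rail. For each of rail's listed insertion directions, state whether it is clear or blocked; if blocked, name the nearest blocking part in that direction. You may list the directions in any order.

+y: ray from rail(1, 1, 0) has no placed part ⇒ clear
+z: ray from rail(1, 1, 0) has no placed part ⇒ clear

+y: clear; +z: clear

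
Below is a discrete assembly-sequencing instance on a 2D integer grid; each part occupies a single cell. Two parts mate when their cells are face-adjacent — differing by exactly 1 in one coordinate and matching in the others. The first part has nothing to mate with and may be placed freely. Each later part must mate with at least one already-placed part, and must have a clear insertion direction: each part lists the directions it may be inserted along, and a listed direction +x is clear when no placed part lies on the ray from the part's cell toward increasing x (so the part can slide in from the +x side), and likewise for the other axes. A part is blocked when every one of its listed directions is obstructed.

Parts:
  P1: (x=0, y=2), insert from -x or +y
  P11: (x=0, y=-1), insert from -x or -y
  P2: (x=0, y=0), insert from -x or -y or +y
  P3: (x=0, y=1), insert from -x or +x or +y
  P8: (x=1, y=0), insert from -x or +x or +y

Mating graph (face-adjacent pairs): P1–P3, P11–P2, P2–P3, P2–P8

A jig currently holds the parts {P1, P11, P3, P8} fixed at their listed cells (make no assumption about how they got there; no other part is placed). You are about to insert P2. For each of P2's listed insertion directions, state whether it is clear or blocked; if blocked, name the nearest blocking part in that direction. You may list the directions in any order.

+y: blocked by P3; -x: clear; -y: blocked by P11

-x: ray from P2(0, 0) has no placed part ⇒ clear
-y: nearest on ray is P11@(0, -1) ⇒ blocked
+y: nearest on ray is P3@(0, 1) ⇒ blocked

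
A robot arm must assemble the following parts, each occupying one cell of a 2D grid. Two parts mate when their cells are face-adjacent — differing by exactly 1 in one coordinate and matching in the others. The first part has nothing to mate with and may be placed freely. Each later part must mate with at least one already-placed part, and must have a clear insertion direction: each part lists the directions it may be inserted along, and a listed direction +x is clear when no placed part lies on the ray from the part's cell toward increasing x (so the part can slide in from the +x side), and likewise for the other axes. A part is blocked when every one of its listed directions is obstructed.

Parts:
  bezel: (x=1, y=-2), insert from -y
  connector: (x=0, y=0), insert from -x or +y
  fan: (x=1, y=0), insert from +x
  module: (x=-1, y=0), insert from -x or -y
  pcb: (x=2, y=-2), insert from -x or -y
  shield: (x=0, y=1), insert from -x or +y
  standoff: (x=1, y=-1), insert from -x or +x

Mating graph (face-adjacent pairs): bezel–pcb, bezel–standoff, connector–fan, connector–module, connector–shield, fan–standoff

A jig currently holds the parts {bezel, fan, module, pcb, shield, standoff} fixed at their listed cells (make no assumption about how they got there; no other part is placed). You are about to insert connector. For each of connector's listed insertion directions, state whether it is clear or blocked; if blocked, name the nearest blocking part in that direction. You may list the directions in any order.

+y: blocked by shield; -x: blocked by module

-x: nearest on ray is module@(-1, 0) ⇒ blocked
+y: nearest on ray is shield@(0, 1) ⇒ blocked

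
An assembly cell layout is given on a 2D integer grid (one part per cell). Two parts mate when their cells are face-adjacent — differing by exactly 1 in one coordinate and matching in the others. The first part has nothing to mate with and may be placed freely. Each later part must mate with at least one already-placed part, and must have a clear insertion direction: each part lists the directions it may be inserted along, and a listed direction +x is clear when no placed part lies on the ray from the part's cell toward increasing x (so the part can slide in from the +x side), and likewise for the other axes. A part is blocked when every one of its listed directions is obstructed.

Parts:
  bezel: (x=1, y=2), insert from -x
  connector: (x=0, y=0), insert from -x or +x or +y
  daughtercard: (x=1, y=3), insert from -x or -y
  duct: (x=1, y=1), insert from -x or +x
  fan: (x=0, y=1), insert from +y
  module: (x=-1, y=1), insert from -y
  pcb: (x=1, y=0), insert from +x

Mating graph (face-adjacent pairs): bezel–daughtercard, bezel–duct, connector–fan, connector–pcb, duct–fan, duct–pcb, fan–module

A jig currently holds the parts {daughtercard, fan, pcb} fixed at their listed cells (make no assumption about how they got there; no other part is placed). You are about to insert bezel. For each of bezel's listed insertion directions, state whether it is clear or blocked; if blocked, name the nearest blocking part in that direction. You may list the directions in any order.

-x: clear

-x: ray from bezel(1, 2) has no placed part ⇒ clear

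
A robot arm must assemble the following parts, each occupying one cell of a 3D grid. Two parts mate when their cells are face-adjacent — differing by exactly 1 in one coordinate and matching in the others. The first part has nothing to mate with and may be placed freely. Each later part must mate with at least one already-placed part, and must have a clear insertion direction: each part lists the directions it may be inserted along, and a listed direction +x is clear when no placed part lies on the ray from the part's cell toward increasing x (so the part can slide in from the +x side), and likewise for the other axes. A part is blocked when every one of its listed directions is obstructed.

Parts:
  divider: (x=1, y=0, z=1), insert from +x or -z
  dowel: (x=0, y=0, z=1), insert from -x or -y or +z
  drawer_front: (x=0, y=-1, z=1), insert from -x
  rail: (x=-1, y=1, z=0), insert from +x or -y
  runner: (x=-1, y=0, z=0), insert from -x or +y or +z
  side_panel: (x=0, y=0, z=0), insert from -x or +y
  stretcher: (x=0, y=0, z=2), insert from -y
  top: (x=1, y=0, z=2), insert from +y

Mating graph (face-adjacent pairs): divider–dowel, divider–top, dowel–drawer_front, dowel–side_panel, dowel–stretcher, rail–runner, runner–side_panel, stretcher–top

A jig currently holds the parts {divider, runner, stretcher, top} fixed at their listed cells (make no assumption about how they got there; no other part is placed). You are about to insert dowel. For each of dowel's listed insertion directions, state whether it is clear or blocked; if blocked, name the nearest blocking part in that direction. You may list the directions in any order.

-x: ray from dowel(0, 0, 1) has no placed part ⇒ clear
-y: ray from dowel(0, 0, 1) has no placed part ⇒ clear
+z: nearest on ray is stretcher@(0, 0, 2) ⇒ blocked

+z: blocked by stretcher; -x: clear; -y: clear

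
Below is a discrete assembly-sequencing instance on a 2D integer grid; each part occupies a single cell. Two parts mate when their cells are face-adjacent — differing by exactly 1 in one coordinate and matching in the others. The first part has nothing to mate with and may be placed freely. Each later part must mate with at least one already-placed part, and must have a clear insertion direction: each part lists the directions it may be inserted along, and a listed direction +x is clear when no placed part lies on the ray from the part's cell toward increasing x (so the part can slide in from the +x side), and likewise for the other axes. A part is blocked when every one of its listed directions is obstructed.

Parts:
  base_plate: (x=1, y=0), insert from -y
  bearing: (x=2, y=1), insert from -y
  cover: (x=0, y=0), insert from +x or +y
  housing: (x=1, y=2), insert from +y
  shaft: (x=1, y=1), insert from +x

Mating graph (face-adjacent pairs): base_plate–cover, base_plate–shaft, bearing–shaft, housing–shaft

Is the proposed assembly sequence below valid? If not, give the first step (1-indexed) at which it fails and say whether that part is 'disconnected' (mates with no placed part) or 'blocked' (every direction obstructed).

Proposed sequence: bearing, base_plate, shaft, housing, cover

Invalid at step 2 (disconnected)

1. bearing@(2, 1) [-y clear] — {bearing}
2. base_plate@(1, 0) — no placed neighbour ⇒ disconnected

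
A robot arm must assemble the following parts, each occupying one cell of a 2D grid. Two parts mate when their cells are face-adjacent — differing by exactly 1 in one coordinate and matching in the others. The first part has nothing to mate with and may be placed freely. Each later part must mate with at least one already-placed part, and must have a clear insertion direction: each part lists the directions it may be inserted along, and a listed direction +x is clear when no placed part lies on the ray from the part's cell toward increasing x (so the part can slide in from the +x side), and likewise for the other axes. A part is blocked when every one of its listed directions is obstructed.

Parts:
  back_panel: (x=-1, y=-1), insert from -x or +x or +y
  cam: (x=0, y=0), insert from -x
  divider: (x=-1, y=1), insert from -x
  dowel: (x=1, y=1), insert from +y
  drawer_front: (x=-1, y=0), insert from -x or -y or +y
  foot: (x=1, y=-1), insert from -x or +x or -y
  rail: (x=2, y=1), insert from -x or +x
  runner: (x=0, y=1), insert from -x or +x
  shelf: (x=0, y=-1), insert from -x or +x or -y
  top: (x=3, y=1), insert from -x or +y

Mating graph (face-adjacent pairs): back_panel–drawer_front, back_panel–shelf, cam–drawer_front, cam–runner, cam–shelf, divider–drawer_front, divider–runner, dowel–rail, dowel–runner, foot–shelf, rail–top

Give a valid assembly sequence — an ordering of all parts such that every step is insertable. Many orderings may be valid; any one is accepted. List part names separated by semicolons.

1. foot@(1, -1) [-x clear] — {foot}
2. shelf@(0, -1) [-x clear] — {foot, shelf}
3. cam@(0, 0) [-x clear] — {cam, foot, shelf}
4. runner@(0, 1) [-x clear] — {cam, foot, runner, shelf}
5. dowel@(1, 1) [+y clear] — {cam, dowel, foot, runner, shelf}
6. divider@(-1, 1) [-x clear] — {cam, divider, dowel, foot, runner, shelf}
7. rail@(2, 1) [+x clear] — {cam, divider, dowel, foot, rail, runner, shelf}
8. top@(3, 1) [+y clear] — {cam, divider, dowel, foot, rail, runner, shelf, top}
9. back_panel@(-1, -1) [-x clear] — {back_panel, cam, divider, dowel, foot, rail, runner, shelf, top}
10. drawer_front@(-1, 0) [-x clear] — {back_panel, cam, divider, dowel, drawer_front, foot, rail, runner, shelf, top}

foot; shelf; cam; runner; dowel; divider; rail; top; back_panel; drawer_front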